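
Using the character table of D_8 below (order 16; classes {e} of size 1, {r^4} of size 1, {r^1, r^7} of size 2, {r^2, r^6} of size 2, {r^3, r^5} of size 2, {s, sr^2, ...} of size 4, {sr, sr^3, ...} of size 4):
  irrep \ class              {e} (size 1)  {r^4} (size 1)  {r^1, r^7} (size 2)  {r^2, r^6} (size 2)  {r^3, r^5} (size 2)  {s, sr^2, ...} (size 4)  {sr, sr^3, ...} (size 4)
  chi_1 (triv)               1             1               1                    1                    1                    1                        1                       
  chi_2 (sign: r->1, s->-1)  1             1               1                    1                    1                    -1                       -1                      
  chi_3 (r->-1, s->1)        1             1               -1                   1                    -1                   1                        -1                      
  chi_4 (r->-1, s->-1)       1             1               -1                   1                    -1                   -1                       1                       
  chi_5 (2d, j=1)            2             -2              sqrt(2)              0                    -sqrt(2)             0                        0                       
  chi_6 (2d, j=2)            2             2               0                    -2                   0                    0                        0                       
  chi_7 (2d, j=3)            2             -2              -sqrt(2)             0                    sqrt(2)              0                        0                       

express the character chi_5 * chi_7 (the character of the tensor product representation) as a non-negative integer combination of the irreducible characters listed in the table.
chi_5 tensor chi_7 = chi_3 + chi_4 + chi_6 (all other irreducibles have multiplicity 0).

The character of a tensor product is the pointwise product (chi_5 * chi_7)(C) = chi_5(C) * chi_7(C):
  {e}: (2)*(2), {r^4}: (-2)*(-2), {r^1, r^7}: (sqrt(2))*(-sqrt(2)), {r^2, r^6}: (0)*(0), {r^3, r^5}: (-sqrt(2))*(sqrt(2)), {s, sr^2, ...}: (0)*(0), {sr, sr^3, ...}: (0)*(0)
so (chi_5 * chi_7) takes values
  {e} -> 4, {r^4} -> 4, {r^1, r^7} -> -2, {r^2, r^6} -> 0, {r^3, r^5} -> -2, {s, sr^2, ...} -> 0, {sr, sr^3, ...} -> 0.
Now take the inner product of this character with each irreducible chi from the table, <chi_5*chi_7, chi> = (1/16) sum_C |C| (chi_5*chi_7)(C) conj(chi(C)):
  <chi_5*chi_7, chi_1> = (1/16)[1*(4)*conj(1) + 1*(4)*conj(1) + 2*(-2)*conj(1) + 2*(0)*conj(1) + 2*(-2)*conj(1) + 4*(0)*conj(1) + 4*(0)*conj(1)]
      = (1/16)[(4) + (4) + (-4) + (0) + (-4) + (0) + (0)] = 0/16 = 0
  <chi_5*chi_7, chi_2> = (1/16)[1*(4)*conj(1) + 1*(4)*conj(1) + 2*(-2)*conj(1) + 2*(0)*conj(1) + 2*(-2)*conj(1) + 4*(0)*conj(-1) + 4*(0)*conj(-1)]
      = (1/16)[(4) + (4) + (-4) + (0) + (-4) + (0) + (0)] = 0/16 = 0
  <chi_5*chi_7, chi_3> = (1/16)[1*(4)*conj(1) + 1*(4)*conj(1) + 2*(-2)*conj(-1) + 2*(0)*conj(1) + 2*(-2)*conj(-1) + 4*(0)*conj(1) + 4*(0)*conj(-1)]
      = (1/16)[(4) + (4) + (4) + (0) + (4) + (0) + (0)] = 16/16 = 1
  <chi_5*chi_7, chi_4> = (1/16)[1*(4)*conj(1) + 1*(4)*conj(1) + 2*(-2)*conj(-1) + 2*(0)*conj(1) + 2*(-2)*conj(-1) + 4*(0)*conj(-1) + 4*(0)*conj(1)]
      = (1/16)[(4) + (4) + (4) + (0) + (4) + (0) + (0)] = 16/16 = 1
  <chi_5*chi_7, chi_5> = (1/16)[1*(4)*conj(2) + 1*(4)*conj(-2) + 2*(-2)*conj(sqrt(2)) + 2*(0)*conj(0) + 2*(-2)*conj(-sqrt(2)) + 4*(0)*conj(0) + 4*(0)*conj(0)]
      = (1/16)[(8) + (-8) + (-4*sqrt(2)) + (0) + (4*sqrt(2)) + (0) + (0)] = 0/16 = 0
  <chi_5*chi_7, chi_6> = (1/16)[1*(4)*conj(2) + 1*(4)*conj(2) + 2*(-2)*conj(0) + 2*(0)*conj(-2) + 2*(-2)*conj(0) + 4*(0)*conj(0) + 4*(0)*conj(0)]
      = (1/16)[(8) + (8) + (0) + (0) + (0) + (0) + (0)] = 16/16 = 1
  <chi_5*chi_7, chi_7> = (1/16)[1*(4)*conj(2) + 1*(4)*conj(-2) + 2*(-2)*conj(-sqrt(2)) + 2*(0)*conj(0) + 2*(-2)*conj(sqrt(2)) + 4*(0)*conj(0) + 4*(0)*conj(0)]
      = (1/16)[(8) + (-8) + (4*sqrt(2)) + (0) + (-4*sqrt(2)) + (0) + (0)] = 0/16 = 0
Hence the multiplicities are chi_3: 1, chi_4: 1, chi_6: 1. Dimension check: dim(chi_5)*dim(chi_7) = 2*2 = 4 and sum (mult * dim) = 1*1 + 1*1 + 1*2 = 4.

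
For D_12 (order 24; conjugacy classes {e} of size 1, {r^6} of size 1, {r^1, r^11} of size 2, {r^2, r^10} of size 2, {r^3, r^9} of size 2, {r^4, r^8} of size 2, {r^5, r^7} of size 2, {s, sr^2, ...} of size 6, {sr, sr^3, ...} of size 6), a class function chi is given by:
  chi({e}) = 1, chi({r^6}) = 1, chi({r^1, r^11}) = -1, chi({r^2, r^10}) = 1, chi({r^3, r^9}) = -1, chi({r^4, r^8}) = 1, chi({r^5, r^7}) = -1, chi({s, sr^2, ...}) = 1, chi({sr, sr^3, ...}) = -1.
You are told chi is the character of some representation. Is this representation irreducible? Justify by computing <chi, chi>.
Irreducible: <chi, chi> = 1.

Explanation: <chi, chi> = (1/|G|) sum_C |C| * |chi(C)|^2 = (1/24)[1*|1|^2 + 1*|1|^2 + 2*|-1|^2 + 2*|1|^2 + 2*|-1|^2 + 2*|1|^2 + 2*|-1|^2 + 6*|1|^2 + 6*|-1|^2]
  = (1/24)[(1) + (1) + (2) + (2) + (2) + (2) + (2) + (6) + (6)] = 24/24 = 1.
A character is irreducible iff <chi, chi> = 1, so this representation is irreducible.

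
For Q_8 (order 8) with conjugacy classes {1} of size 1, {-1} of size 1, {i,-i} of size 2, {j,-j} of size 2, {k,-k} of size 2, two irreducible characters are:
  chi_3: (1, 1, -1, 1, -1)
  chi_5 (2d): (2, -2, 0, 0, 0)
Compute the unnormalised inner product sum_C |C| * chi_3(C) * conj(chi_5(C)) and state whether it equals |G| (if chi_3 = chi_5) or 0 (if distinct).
Sum = 0; so <chi_3, chi_5> = 0 (distinct irreducibles are orthogonal).

Compute term by term over conjugacy classes (|C| * chi_3(C) * conj(chi_5(C))):
  1*(1)*conj(2) + 1*(1)*conj(-2) + 2*(-1)*conj(0) + 2*(1)*conj(0) + 2*(-1)*conj(0)
  = (2) + (-2) + (0) + (0) + (0)
  = 0.
Dividing by |G| = 8 gives 0/8 = 0, matching the row-orthogonality relation <chi_3, chi_5> = [chi_3 = chi_5].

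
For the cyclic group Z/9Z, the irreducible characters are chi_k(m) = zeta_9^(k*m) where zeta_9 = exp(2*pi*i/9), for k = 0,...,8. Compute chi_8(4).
chi_8(4) = zeta_9^32 = exp(-8*I*pi/9)

Proof sketch: chi_8(4) = zeta_9^(8*4) = zeta_9^32. Since zeta_9^9 = 1, this equals zeta_9^5 = exp(2*pi*i*5/9) = exp(-8*I*pi/9).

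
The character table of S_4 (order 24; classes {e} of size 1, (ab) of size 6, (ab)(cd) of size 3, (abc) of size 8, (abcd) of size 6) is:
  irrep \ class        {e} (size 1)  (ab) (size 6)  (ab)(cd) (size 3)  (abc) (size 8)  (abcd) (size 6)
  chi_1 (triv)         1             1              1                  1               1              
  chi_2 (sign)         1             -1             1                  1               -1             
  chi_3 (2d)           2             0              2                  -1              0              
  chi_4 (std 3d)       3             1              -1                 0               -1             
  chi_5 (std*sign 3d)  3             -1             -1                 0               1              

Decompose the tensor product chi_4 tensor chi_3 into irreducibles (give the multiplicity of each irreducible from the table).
chi_4 tensor chi_3 = chi_4 + chi_5 (all other irreducibles have multiplicity 0).

Proof sketch: The character of a tensor product is the pointwise product (chi_4 * chi_3)(C) = chi_4(C) * chi_3(C):
  {e}: (3)*(2), (ab): (1)*(0), (ab)(cd): (-1)*(2), (abc): (0)*(-1), (abcd): (-1)*(0)
so (chi_4 * chi_3) takes values
  {e} -> 6, (ab) -> 0, (ab)(cd) -> -2, (abc) -> 0, (abcd) -> 0.
Now take the inner product of this character with each irreducible chi from the table, <chi_4*chi_3, chi> = (1/24) sum_C |C| (chi_4*chi_3)(C) conj(chi(C)):
  <chi_4*chi_3, chi_1> = (1/24)[1*(6)*conj(1) + 6*(0)*conj(1) + 3*(-2)*conj(1) + 8*(0)*conj(1) + 6*(0)*conj(1)]
      = (1/24)[(6) + (0) + (-6) + (0) + (0)] = 0/24 = 0
  <chi_4*chi_3, chi_2> = (1/24)[1*(6)*conj(1) + 6*(0)*conj(-1) + 3*(-2)*conj(1) + 8*(0)*conj(1) + 6*(0)*conj(-1)]
      = (1/24)[(6) + (0) + (-6) + (0) + (0)] = 0/24 = 0
  <chi_4*chi_3, chi_3> = (1/24)[1*(6)*conj(2) + 6*(0)*conj(0) + 3*(-2)*conj(2) + 8*(0)*conj(-1) + 6*(0)*conj(0)]
      = (1/24)[(12) + (0) + (-12) + (0) + (0)] = 0/24 = 0
  <chi_4*chi_3, chi_4> = (1/24)[1*(6)*conj(3) + 6*(0)*conj(1) + 3*(-2)*conj(-1) + 8*(0)*conj(0) + 6*(0)*conj(-1)]
      = (1/24)[(18) + (0) + (6) + (0) + (0)] = 24/24 = 1
  <chi_4*chi_3, chi_5> = (1/24)[1*(6)*conj(3) + 6*(0)*conj(-1) + 3*(-2)*conj(-1) + 8*(0)*conj(0) + 6*(0)*conj(1)]
      = (1/24)[(18) + (0) + (6) + (0) + (0)] = 24/24 = 1
Hence the multiplicities are chi_4: 1, chi_5: 1. Dimension check: dim(chi_4)*dim(chi_3) = 3*2 = 6 and sum (mult * dim) = 1*3 + 1*3 = 6.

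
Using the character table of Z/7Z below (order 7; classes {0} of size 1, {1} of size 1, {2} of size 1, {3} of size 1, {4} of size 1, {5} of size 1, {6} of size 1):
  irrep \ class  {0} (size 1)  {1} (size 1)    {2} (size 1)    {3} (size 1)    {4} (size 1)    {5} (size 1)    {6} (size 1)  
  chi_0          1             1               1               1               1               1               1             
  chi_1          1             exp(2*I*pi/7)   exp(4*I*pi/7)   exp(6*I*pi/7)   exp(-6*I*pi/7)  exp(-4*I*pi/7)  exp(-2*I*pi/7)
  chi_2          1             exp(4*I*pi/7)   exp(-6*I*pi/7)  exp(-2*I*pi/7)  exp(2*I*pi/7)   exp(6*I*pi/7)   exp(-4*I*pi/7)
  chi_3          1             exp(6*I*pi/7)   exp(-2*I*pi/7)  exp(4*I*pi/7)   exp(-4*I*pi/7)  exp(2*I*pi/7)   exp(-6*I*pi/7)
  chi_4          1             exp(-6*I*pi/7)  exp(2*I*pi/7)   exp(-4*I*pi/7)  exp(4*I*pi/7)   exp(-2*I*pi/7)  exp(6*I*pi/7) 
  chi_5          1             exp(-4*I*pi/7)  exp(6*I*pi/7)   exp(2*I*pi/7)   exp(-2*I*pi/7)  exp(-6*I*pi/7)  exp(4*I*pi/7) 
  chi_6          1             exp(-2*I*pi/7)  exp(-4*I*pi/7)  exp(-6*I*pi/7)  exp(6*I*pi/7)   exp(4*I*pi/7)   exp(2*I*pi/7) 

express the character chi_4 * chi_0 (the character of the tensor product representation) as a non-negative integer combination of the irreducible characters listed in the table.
chi_4 tensor chi_0 = chi_4 (all other irreducibles have multiplicity 0).

Working: The character of a tensor product is the pointwise product (chi_4 * chi_0)(C) = chi_4(C) * chi_0(C):
  {0}: (1)*(1), {1}: (exp(-6*I*pi/7))*(1), {2}: (exp(2*I*pi/7))*(1), {3}: (exp(-4*I*pi/7))*(1), {4}: (exp(4*I*pi/7))*(1), {5}: (exp(-2*I*pi/7))*(1), {6}: (exp(6*I*pi/7))*(1)
so (chi_4 * chi_0) takes values
  {0} -> 1, {1} -> exp(-6*I*pi/7), {2} -> exp(2*I*pi/7), {3} -> exp(-4*I*pi/7), {4} -> exp(4*I*pi/7), {5} -> exp(-2*I*pi/7), {6} -> exp(6*I*pi/7).
Now take the inner product of this character with each irreducible chi from the table, <chi_4*chi_0, chi> = (1/7) sum_C |C| (chi_4*chi_0)(C) conj(chi(C)):
  <chi_4*chi_0, chi_0> = (1/7)[1*(1)*conj(1) + 1*(exp(-6*I*pi/7))*conj(1) + 1*(exp(2*I*pi/7))*conj(1) + 1*(exp(-4*I*pi/7))*conj(1) + 1*(exp(4*I*pi/7))*conj(1) + 1*(exp(-2*I*pi/7))*conj(1) + 1*(exp(6*I*pi/7))*conj(1)]
      = (1/7)[(1) + (exp(-6*I*pi/7)) + (exp(2*I*pi/7)) + (exp(-4*I*pi/7)) + (exp(4*I*pi/7)) + (exp(-2*I*pi/7)) + (exp(6*I*pi/7))] = 0/7 = 0
  <chi_4*chi_0, chi_1> = (1/7)[1*(1)*conj(1) + 1*(exp(-6*I*pi/7))*conj(exp(2*I*pi/7)) + 1*(exp(2*I*pi/7))*conj(exp(4*I*pi/7)) + 1*(exp(-4*I*pi/7))*conj(exp(6*I*pi/7)) + 1*(exp(4*I*pi/7))*conj(exp(-6*I*pi/7)) + 1*(exp(-2*I*pi/7))*conj(exp(-4*I*pi/7)) + 1*(exp(6*I*pi/7))*conj(exp(-2*I*pi/7))]
      = (1/7)[(1) + (exp(6*I*pi/7)) + (exp(-2*I*pi/7)) + (exp(4*I*pi/7)) + (exp(-4*I*pi/7)) + (exp(2*I*pi/7)) + (exp(-6*I*pi/7))] = 0/7 = 0
  <chi_4*chi_0, chi_2> = (1/7)[1*(1)*conj(1) + 1*(exp(-6*I*pi/7))*conj(exp(4*I*pi/7)) + 1*(exp(2*I*pi/7))*conj(exp(-6*I*pi/7)) + 1*(exp(-4*I*pi/7))*conj(exp(-2*I*pi/7)) + 1*(exp(4*I*pi/7))*conj(exp(2*I*pi/7)) + 1*(exp(-2*I*pi/7))*conj(exp(6*I*pi/7)) + 1*(exp(6*I*pi/7))*conj(exp(-4*I*pi/7))]
      = (1/7)[(1) + (exp(4*I*pi/7)) + (exp(-6*I*pi/7)) + (exp(-2*I*pi/7)) + (exp(2*I*pi/7)) + (exp(6*I*pi/7)) + (exp(-4*I*pi/7))] = 0/7 = 0
  <chi_4*chi_0, chi_3> = (1/7)[1*(1)*conj(1) + 1*(exp(-6*I*pi/7))*conj(exp(6*I*pi/7)) + 1*(exp(2*I*pi/7))*conj(exp(-2*I*pi/7)) + 1*(exp(-4*I*pi/7))*conj(exp(4*I*pi/7)) + 1*(exp(4*I*pi/7))*conj(exp(-4*I*pi/7)) + 1*(exp(-2*I*pi/7))*conj(exp(2*I*pi/7)) + 1*(exp(6*I*pi/7))*conj(exp(-6*I*pi/7))]
      = (1/7)[(1) + (exp(2*I*pi/7)) + (exp(4*I*pi/7)) + (exp(6*I*pi/7)) + (exp(-6*I*pi/7)) + (exp(-4*I*pi/7)) + (exp(-2*I*pi/7))] = 0/7 = 0
  <chi_4*chi_0, chi_4> = (1/7)[1*(1)*conj(1) + 1*(exp(-6*I*pi/7))*conj(exp(-6*I*pi/7)) + 1*(exp(2*I*pi/7))*conj(exp(2*I*pi/7)) + 1*(exp(-4*I*pi/7))*conj(exp(-4*I*pi/7)) + 1*(exp(4*I*pi/7))*conj(exp(4*I*pi/7)) + 1*(exp(-2*I*pi/7))*conj(exp(-2*I*pi/7)) + 1*(exp(6*I*pi/7))*conj(exp(6*I*pi/7))]
      = (1/7)[(1) + (1) + (1) + (1) + (1) + (1) + (1)] = 7/7 = 1
  <chi_4*chi_0, chi_5> = (1/7)[1*(1)*conj(1) + 1*(exp(-6*I*pi/7))*conj(exp(-4*I*pi/7)) + 1*(exp(2*I*pi/7))*conj(exp(6*I*pi/7)) + 1*(exp(-4*I*pi/7))*conj(exp(2*I*pi/7)) + 1*(exp(4*I*pi/7))*conj(exp(-2*I*pi/7)) + 1*(exp(-2*I*pi/7))*conj(exp(-6*I*pi/7)) + 1*(exp(6*I*pi/7))*conj(exp(4*I*pi/7))]
      = (1/7)[(1) + (exp(-2*I*pi/7)) + (exp(-4*I*pi/7)) + (exp(-6*I*pi/7)) + (exp(6*I*pi/7)) + (exp(4*I*pi/7)) + (exp(2*I*pi/7))] = 0/7 = 0
  <chi_4*chi_0, chi_6> = (1/7)[1*(1)*conj(1) + 1*(exp(-6*I*pi/7))*conj(exp(-2*I*pi/7)) + 1*(exp(2*I*pi/7))*conj(exp(-4*I*pi/7)) + 1*(exp(-4*I*pi/7))*conj(exp(-6*I*pi/7)) + 1*(exp(4*I*pi/7))*conj(exp(6*I*pi/7)) + 1*(exp(-2*I*pi/7))*conj(exp(4*I*pi/7)) + 1*(exp(6*I*pi/7))*conj(exp(2*I*pi/7))]
      = (1/7)[(1) + (exp(-4*I*pi/7)) + (exp(6*I*pi/7)) + (exp(2*I*pi/7)) + (exp(-2*I*pi/7)) + (exp(-6*I*pi/7)) + (exp(4*I*pi/7))] = 0/7 = 0
(Exp terms are combined using exp(i*s)*conj(exp(i*t)) = exp(i*(s-t)), and sums of them are collapsed using the identity that for every m > 1 the m distinct m-th roots of unity sum to 0, e.g. 1 + exp(2*I*pi/3) + exp(-2*I*pi/3) = 0.)
Hence the multiplicities are chi_4: 1. Dimension check: dim(chi_4)*dim(chi_0) = 1*1 = 1 and sum (mult * dim) = 1*1 = 1.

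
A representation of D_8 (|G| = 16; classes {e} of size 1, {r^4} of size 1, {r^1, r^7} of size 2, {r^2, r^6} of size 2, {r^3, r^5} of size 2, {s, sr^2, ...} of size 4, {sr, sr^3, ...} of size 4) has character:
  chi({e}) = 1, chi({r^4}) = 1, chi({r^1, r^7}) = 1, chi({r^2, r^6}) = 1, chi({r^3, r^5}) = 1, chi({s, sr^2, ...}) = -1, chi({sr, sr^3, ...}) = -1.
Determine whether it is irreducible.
Irreducible: <chi, chi> = 1.

Solution. <chi, chi> = (1/|G|) sum_C |C| * |chi(C)|^2 = (1/16)[1*|1|^2 + 1*|1|^2 + 2*|1|^2 + 2*|1|^2 + 2*|1|^2 + 4*|-1|^2 + 4*|-1|^2]
  = (1/16)[(1) + (1) + (2) + (2) + (2) + (4) + (4)] = 16/16 = 1.
A character is irreducible iff <chi, chi> = 1, so this representation is irreducible.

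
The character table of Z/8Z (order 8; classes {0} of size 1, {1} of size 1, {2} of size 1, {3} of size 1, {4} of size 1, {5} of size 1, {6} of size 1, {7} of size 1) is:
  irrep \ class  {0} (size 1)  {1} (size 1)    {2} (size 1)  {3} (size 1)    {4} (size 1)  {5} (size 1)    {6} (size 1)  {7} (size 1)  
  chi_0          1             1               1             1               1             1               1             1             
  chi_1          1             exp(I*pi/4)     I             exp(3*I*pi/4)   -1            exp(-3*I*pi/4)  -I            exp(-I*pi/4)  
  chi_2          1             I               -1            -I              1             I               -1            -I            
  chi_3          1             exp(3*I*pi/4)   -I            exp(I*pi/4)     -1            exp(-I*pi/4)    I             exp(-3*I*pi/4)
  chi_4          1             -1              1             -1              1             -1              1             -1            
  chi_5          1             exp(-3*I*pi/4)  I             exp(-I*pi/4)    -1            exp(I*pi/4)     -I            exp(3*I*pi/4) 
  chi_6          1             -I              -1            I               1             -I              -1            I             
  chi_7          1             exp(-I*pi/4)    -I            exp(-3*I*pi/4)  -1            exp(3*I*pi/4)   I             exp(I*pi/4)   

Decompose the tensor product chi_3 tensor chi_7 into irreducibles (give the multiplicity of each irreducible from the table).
chi_3 tensor chi_7 = chi_2 (all other irreducibles have multiplicity 0).

Solution. The character of a tensor product is the pointwise product (chi_3 * chi_7)(C) = chi_3(C) * chi_7(C):
  {0}: (1)*(1), {1}: (exp(3*I*pi/4))*(exp(-I*pi/4)), {2}: (-I)*(-I), {3}: (exp(I*pi/4))*(exp(-3*I*pi/4)), {4}: (-1)*(-1), {5}: (exp(-I*pi/4))*(exp(3*I*pi/4)), {6}: (I)*(I), {7}: (exp(-3*I*pi/4))*(exp(I*pi/4))
so (chi_3 * chi_7) takes values
  {0} -> 1, {1} -> I, {2} -> -1, {3} -> -I, {4} -> 1, {5} -> I, {6} -> -1, {7} -> -I.
Now take the inner product of this character with each irreducible chi from the table, <chi_3*chi_7, chi> = (1/8) sum_C |C| (chi_3*chi_7)(C) conj(chi(C)):
  <chi_3*chi_7, chi_0> = (1/8)[1*(1)*conj(1) + 1*(I)*conj(1) + 1*(-1)*conj(1) + 1*(-I)*conj(1) + 1*(1)*conj(1) + 1*(I)*conj(1) + 1*(-1)*conj(1) + 1*(-I)*conj(1)]
      = (1/8)[(1) + (I) + (-1) + (-I) + (1) + (I) + (-1) + (-I)] = 0/8 = 0
  <chi_3*chi_7, chi_1> = (1/8)[1*(1)*conj(1) + 1*(I)*conj(exp(I*pi/4)) + 1*(-1)*conj(I) + 1*(-I)*conj(exp(3*I*pi/4)) + 1*(1)*conj(-1) + 1*(I)*conj(exp(-3*I*pi/4)) + 1*(-1)*conj(-I) + 1*(-I)*conj(exp(-I*pi/4))]
      = (1/8)[(1) + (exp(I*pi/4)) + (I) + (-exp(-I*pi/4)) + (-1) + (exp(-3*I*pi/4)) + (-I) + (-exp(3*I*pi/4))] = 0/8 = 0
  <chi_3*chi_7, chi_2> = (1/8)[1*(1)*conj(1) + 1*(I)*conj(I) + 1*(-1)*conj(-1) + 1*(-I)*conj(-I) + 1*(1)*conj(1) + 1*(I)*conj(I) + 1*(-1)*conj(-1) + 1*(-I)*conj(-I)]
      = (1/8)[(1) + (1) + (1) + (1) + (1) + (1) + (1) + (1)] = 8/8 = 1
  <chi_3*chi_7, chi_3> = (1/8)[1*(1)*conj(1) + 1*(I)*conj(exp(3*I*pi/4)) + 1*(-1)*conj(-I) + 1*(-I)*conj(exp(I*pi/4)) + 1*(1)*conj(-1) + 1*(I)*conj(exp(-I*pi/4)) + 1*(-1)*conj(I) + 1*(-I)*conj(exp(-3*I*pi/4))]
      = (1/8)[(1) + (exp(-I*pi/4)) + (-I) + (-exp(I*pi/4)) + (-1) + (exp(3*I*pi/4)) + (I) + (-exp(-3*I*pi/4))] = 0/8 = 0
  <chi_3*chi_7, chi_4> = (1/8)[1*(1)*conj(1) + 1*(I)*conj(-1) + 1*(-1)*conj(1) + 1*(-I)*conj(-1) + 1*(1)*conj(1) + 1*(I)*conj(-1) + 1*(-1)*conj(1) + 1*(-I)*conj(-1)]
      = (1/8)[(1) + (-I) + (-1) + (I) + (1) + (-I) + (-1) + (I)] = 0/8 = 0
  <chi_3*chi_7, chi_5> = (1/8)[1*(1)*conj(1) + 1*(I)*conj(exp(-3*I*pi/4)) + 1*(-1)*conj(I) + 1*(-I)*conj(exp(-I*pi/4)) + 1*(1)*conj(-1) + 1*(I)*conj(exp(I*pi/4)) + 1*(-1)*conj(-I) + 1*(-I)*conj(exp(3*I*pi/4))]
      = (1/8)[(1) + (exp(-3*I*pi/4)) + (I) + (-exp(3*I*pi/4)) + (-1) + (exp(I*pi/4)) + (-I) + (-exp(-I*pi/4))] = 0/8 = 0
  <chi_3*chi_7, chi_6> = (1/8)[1*(1)*conj(1) + 1*(I)*conj(-I) + 1*(-1)*conj(-1) + 1*(-I)*conj(I) + 1*(1)*conj(1) + 1*(I)*conj(-I) + 1*(-1)*conj(-1) + 1*(-I)*conj(I)]
      = (1/8)[(1) + (-1) + (1) + (-1) + (1) + (-1) + (1) + (-1)] = 0/8 = 0
  <chi_3*chi_7, chi_7> = (1/8)[1*(1)*conj(1) + 1*(I)*conj(exp(-I*pi/4)) + 1*(-1)*conj(-I) + 1*(-I)*conj(exp(-3*I*pi/4)) + 1*(1)*conj(-1) + 1*(I)*conj(exp(3*I*pi/4)) + 1*(-1)*conj(I) + 1*(-I)*conj(exp(I*pi/4))]
      = (1/8)[(1) + (exp(3*I*pi/4)) + (-I) + (-exp(-3*I*pi/4)) + (-1) + (exp(-I*pi/4)) + (I) + (-exp(I*pi/4))] = 0/8 = 0
(Exp terms are combined using exp(i*s)*conj(exp(i*t)) = exp(i*(s-t)), and sums of them are collapsed using the identity that for every m > 1 the m distinct m-th roots of unity sum to 0, e.g. 1 + exp(2*I*pi/3) + exp(-2*I*pi/3) = 0.)
Hence the multiplicities are chi_2: 1. Dimension check: dim(chi_3)*dim(chi_7) = 1*1 = 1 and sum (mult * dim) = 1*1 = 1.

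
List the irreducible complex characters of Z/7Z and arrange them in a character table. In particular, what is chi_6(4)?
Character table of Z/7Z (irreps indexed chi_0,...,chi_6 with chi_k(m) = zeta_7^(k*m), zeta_7 = exp(2*pi*i/7)):
  irrep \ class  {0} (size 1)  {1} (size 1)    {2} (size 1)    {3} (size 1)    {4} (size 1)    {5} (size 1)    {6} (size 1)  
  chi_0          1             1               1               1               1               1               1             
  chi_1          1             exp(2*I*pi/7)   exp(4*I*pi/7)   exp(6*I*pi/7)   exp(-6*I*pi/7)  exp(-4*I*pi/7)  exp(-2*I*pi/7)
  chi_2          1             exp(4*I*pi/7)   exp(-6*I*pi/7)  exp(-2*I*pi/7)  exp(2*I*pi/7)   exp(6*I*pi/7)   exp(-4*I*pi/7)
  chi_3          1             exp(6*I*pi/7)   exp(-2*I*pi/7)  exp(4*I*pi/7)   exp(-4*I*pi/7)  exp(2*I*pi/7)   exp(-6*I*pi/7)
  chi_4          1             exp(-6*I*pi/7)  exp(2*I*pi/7)   exp(-4*I*pi/7)  exp(4*I*pi/7)   exp(-2*I*pi/7)  exp(6*I*pi/7) 
  chi_5          1             exp(-4*I*pi/7)  exp(6*I*pi/7)   exp(2*I*pi/7)   exp(-2*I*pi/7)  exp(-6*I*pi/7)  exp(4*I*pi/7) 
  chi_6          1             exp(-2*I*pi/7)  exp(-4*I*pi/7)  exp(-6*I*pi/7)  exp(6*I*pi/7)   exp(4*I*pi/7)   exp(2*I*pi/7) 

Spot check: chi_6(4) = zeta_7^(6*4) = zeta_7^24 = exp(6*I*pi/7).

Why: Z/7Z is abelian, so all 7 irreducible complex representations are 1-dimensional. They are given by chi_k(m) = zeta_7^(k*m) for k = 0,...,6. Row orthogonality: sum_m chi_k(m) conj(chi_l(m)) = 7 * [k = l].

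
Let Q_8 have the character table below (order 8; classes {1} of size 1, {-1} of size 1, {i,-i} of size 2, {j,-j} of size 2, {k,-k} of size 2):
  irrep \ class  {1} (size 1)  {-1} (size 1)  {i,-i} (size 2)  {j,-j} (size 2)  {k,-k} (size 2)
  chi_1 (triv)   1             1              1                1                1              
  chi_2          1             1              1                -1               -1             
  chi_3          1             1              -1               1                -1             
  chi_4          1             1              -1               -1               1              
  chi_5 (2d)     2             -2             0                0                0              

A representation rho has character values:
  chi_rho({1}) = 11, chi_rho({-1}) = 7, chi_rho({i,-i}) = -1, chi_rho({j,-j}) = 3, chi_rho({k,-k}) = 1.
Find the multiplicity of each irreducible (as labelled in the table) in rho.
Multiplicities: chi_1: 3, chi_2: 1, chi_3: 3, chi_4: 2, chi_5: 1.

Argument: Use <chi_rho, chi> = (1/|G|) sum_C |C| * chi_rho(C) * conj(chi(C)) with |G| = 8 for each irreducible chi in the table:
  <chi_rho, chi_1> = (1/8)[1*(11)*conj(1) + 1*(7)*conj(1) + 2*(-1)*conj(1) + 2*(3)*conj(1) + 2*(1)*conj(1)]
      = (1/8)[(11) + (7) + (-2) + (6) + (2)] = 24/8 = 3
  <chi_rho, chi_2> = (1/8)[1*(11)*conj(1) + 1*(7)*conj(1) + 2*(-1)*conj(1) + 2*(3)*conj(-1) + 2*(1)*conj(-1)]
      = (1/8)[(11) + (7) + (-2) + (-6) + (-2)] = 8/8 = 1
  <chi_rho, chi_3> = (1/8)[1*(11)*conj(1) + 1*(7)*conj(1) + 2*(-1)*conj(-1) + 2*(3)*conj(1) + 2*(1)*conj(-1)]
      = (1/8)[(11) + (7) + (2) + (6) + (-2)] = 24/8 = 3
  <chi_rho, chi_4> = (1/8)[1*(11)*conj(1) + 1*(7)*conj(1) + 2*(-1)*conj(-1) + 2*(3)*conj(-1) + 2*(1)*conj(1)]
      = (1/8)[(11) + (7) + (2) + (-6) + (2)] = 16/8 = 2
  <chi_rho, chi_5> = (1/8)[1*(11)*conj(2) + 1*(7)*conj(-2) + 2*(-1)*conj(0) + 2*(3)*conj(0) + 2*(1)*conj(0)]
      = (1/8)[(22) + (-14) + (0) + (0) + (0)] = 8/8 = 1
Dimension check: dim(rho) = sum (mult * dim) = 3*1 + 1*1 + 3*1 + 2*1 + 1*2 = 11 = chi_rho(e) = 11.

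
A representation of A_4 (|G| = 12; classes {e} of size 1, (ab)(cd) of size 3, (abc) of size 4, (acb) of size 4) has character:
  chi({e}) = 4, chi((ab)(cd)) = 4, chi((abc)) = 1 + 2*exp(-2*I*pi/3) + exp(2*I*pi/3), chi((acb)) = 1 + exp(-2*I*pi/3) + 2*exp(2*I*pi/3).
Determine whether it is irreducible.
Not irreducible (reducible): <chi, chi> = 6 > 1.

Details: <chi, chi> = (1/|G|) sum_C |C| * |chi(C)|^2 = (1/12)[1*|4|^2 + 3*|4|^2 + 4*|1 + 2*exp(-2*I*pi/3) + exp(2*I*pi/3)|^2 + 4*|1 + exp(-2*I*pi/3) + 2*exp(2*I*pi/3)|^2]
  = (1/12)[(16) + (48) + (4) + (4)] = 72/12 = 6.
(Exp terms are combined using exp(i*s)*conj(exp(i*t)) = exp(i*(s-t)), and sums of them are collapsed using the identity that for every m > 1 the m distinct m-th roots of unity sum to 0, e.g. 1 + exp(2*I*pi/3) + exp(-2*I*pi/3) = 0.)
A character is irreducible iff <chi, chi> = 1, so this representation is reducible.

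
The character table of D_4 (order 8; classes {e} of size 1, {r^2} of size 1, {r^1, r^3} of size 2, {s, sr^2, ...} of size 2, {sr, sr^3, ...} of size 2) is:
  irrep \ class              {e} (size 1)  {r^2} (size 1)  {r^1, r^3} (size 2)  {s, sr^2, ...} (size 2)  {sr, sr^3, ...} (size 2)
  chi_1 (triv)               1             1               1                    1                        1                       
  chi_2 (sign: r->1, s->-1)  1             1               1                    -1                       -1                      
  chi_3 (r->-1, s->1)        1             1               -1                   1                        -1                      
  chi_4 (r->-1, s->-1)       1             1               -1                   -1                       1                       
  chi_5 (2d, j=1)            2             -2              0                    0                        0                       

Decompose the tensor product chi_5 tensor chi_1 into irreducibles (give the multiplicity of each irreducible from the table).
chi_5 tensor chi_1 = chi_5 (all other irreducibles have multiplicity 0).

Solution. The character of a tensor product is the pointwise product (chi_5 * chi_1)(C) = chi_5(C) * chi_1(C):
  {e}: (2)*(1), {r^2}: (-2)*(1), {r^1, r^3}: (0)*(1), {s, sr^2, ...}: (0)*(1), {sr, sr^3, ...}: (0)*(1)
so (chi_5 * chi_1) takes values
  {e} -> 2, {r^2} -> -2, {r^1, r^3} -> 0, {s, sr^2, ...} -> 0, {sr, sr^3, ...} -> 0.
Now take the inner product of this character with each irreducible chi from the table, <chi_5*chi_1, chi> = (1/8) sum_C |C| (chi_5*chi_1)(C) conj(chi(C)):
  <chi_5*chi_1, chi_1> = (1/8)[1*(2)*conj(1) + 1*(-2)*conj(1) + 2*(0)*conj(1) + 2*(0)*conj(1) + 2*(0)*conj(1)]
      = (1/8)[(2) + (-2) + (0) + (0) + (0)] = 0/8 = 0
  <chi_5*chi_1, chi_2> = (1/8)[1*(2)*conj(1) + 1*(-2)*conj(1) + 2*(0)*conj(1) + 2*(0)*conj(-1) + 2*(0)*conj(-1)]
      = (1/8)[(2) + (-2) + (0) + (0) + (0)] = 0/8 = 0
  <chi_5*chi_1, chi_3> = (1/8)[1*(2)*conj(1) + 1*(-2)*conj(1) + 2*(0)*conj(-1) + 2*(0)*conj(1) + 2*(0)*conj(-1)]
      = (1/8)[(2) + (-2) + (0) + (0) + (0)] = 0/8 = 0
  <chi_5*chi_1, chi_4> = (1/8)[1*(2)*conj(1) + 1*(-2)*conj(1) + 2*(0)*conj(-1) + 2*(0)*conj(-1) + 2*(0)*conj(1)]
      = (1/8)[(2) + (-2) + (0) + (0) + (0)] = 0/8 = 0
  <chi_5*chi_1, chi_5> = (1/8)[1*(2)*conj(2) + 1*(-2)*conj(-2) + 2*(0)*conj(0) + 2*(0)*conj(0) + 2*(0)*conj(0)]
      = (1/8)[(4) + (4) + (0) + (0) + (0)] = 8/8 = 1
Hence the multiplicities are chi_5: 1. Dimension check: dim(chi_5)*dim(chi_1) = 2*1 = 2 and sum (mult * dim) = 1*2 = 2.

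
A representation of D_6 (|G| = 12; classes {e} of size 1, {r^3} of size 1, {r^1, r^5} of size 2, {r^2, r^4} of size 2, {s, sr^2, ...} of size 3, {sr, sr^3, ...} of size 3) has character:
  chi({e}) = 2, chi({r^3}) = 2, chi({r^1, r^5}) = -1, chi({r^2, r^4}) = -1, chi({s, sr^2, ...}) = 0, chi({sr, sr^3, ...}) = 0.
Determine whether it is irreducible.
Irreducible: <chi, chi> = 1.

Why: <chi, chi> = (1/|G|) sum_C |C| * |chi(C)|^2 = (1/12)[1*|2|^2 + 1*|2|^2 + 2*|-1|^2 + 2*|-1|^2 + 3*|0|^2 + 3*|0|^2]
  = (1/12)[(4) + (4) + (2) + (2) + (0) + (0)] = 12/12 = 1.
A character is irreducible iff <chi, chi> = 1, so this representation is irreducible.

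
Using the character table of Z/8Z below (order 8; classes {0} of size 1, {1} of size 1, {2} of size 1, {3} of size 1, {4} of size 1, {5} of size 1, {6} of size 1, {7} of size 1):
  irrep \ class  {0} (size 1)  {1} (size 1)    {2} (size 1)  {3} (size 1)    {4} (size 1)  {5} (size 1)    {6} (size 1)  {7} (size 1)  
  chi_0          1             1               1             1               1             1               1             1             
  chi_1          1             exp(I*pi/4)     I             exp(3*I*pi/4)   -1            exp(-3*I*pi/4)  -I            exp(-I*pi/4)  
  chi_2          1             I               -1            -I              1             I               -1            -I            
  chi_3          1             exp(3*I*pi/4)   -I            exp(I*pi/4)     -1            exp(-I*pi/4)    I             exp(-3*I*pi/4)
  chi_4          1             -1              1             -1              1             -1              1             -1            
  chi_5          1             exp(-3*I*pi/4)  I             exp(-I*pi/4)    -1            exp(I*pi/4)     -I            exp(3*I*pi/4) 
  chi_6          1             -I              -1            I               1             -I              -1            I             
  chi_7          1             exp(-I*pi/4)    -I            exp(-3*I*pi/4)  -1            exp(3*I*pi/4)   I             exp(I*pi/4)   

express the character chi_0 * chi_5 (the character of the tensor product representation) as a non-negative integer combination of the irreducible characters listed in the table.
chi_0 tensor chi_5 = chi_5 (all other irreducibles have multiplicity 0).

Working: The character of a tensor product is the pointwise product (chi_0 * chi_5)(C) = chi_0(C) * chi_5(C):
  {0}: (1)*(1), {1}: (1)*(exp(-3*I*pi/4)), {2}: (1)*(I), {3}: (1)*(exp(-I*pi/4)), {4}: (1)*(-1), {5}: (1)*(exp(I*pi/4)), {6}: (1)*(-I), {7}: (1)*(exp(3*I*pi/4))
so (chi_0 * chi_5) takes values
  {0} -> 1, {1} -> exp(-3*I*pi/4), {2} -> I, {3} -> exp(-I*pi/4), {4} -> -1, {5} -> exp(I*pi/4), {6} -> -I, {7} -> exp(3*I*pi/4).
Now take the inner product of this character with each irreducible chi from the table, <chi_0*chi_5, chi> = (1/8) sum_C |C| (chi_0*chi_5)(C) conj(chi(C)):
  <chi_0*chi_5, chi_0> = (1/8)[1*(1)*conj(1) + 1*(exp(-3*I*pi/4))*conj(1) + 1*(I)*conj(1) + 1*(exp(-I*pi/4))*conj(1) + 1*(-1)*conj(1) + 1*(exp(I*pi/4))*conj(1) + 1*(-I)*conj(1) + 1*(exp(3*I*pi/4))*conj(1)]
      = (1/8)[(1) + (exp(-3*I*pi/4)) + (I) + (exp(-I*pi/4)) + (-1) + (exp(I*pi/4)) + (-I) + (exp(3*I*pi/4))] = 0/8 = 0
  <chi_0*chi_5, chi_1> = (1/8)[1*(1)*conj(1) + 1*(exp(-3*I*pi/4))*conj(exp(I*pi/4)) + 1*(I)*conj(I) + 1*(exp(-I*pi/4))*conj(exp(3*I*pi/4)) + 1*(-1)*conj(-1) + 1*(exp(I*pi/4))*conj(exp(-3*I*pi/4)) + 1*(-I)*conj(-I) + 1*(exp(3*I*pi/4))*conj(exp(-I*pi/4))]
      = (1/8)[(1) + (-1) + (1) + (-1) + (1) + (-1) + (1) + (-1)] = 0/8 = 0
  <chi_0*chi_5, chi_2> = (1/8)[1*(1)*conj(1) + 1*(exp(-3*I*pi/4))*conj(I) + 1*(I)*conj(-1) + 1*(exp(-I*pi/4))*conj(-I) + 1*(-1)*conj(1) + 1*(exp(I*pi/4))*conj(I) + 1*(-I)*conj(-1) + 1*(exp(3*I*pi/4))*conj(-I)]
      = (1/8)[(1) + (-exp(-I*pi/4)) + (-I) + (exp(I*pi/4)) + (-1) + (-exp(3*I*pi/4)) + (I) + (exp(-3*I*pi/4))] = 0/8 = 0
  <chi_0*chi_5, chi_3> = (1/8)[1*(1)*conj(1) + 1*(exp(-3*I*pi/4))*conj(exp(3*I*pi/4)) + 1*(I)*conj(-I) + 1*(exp(-I*pi/4))*conj(exp(I*pi/4)) + 1*(-1)*conj(-1) + 1*(exp(I*pi/4))*conj(exp(-I*pi/4)) + 1*(-I)*conj(I) + 1*(exp(3*I*pi/4))*conj(exp(-3*I*pi/4))]
      = (1/8)[(1) + (I) + (-1) + (-I) + (1) + (I) + (-1) + (-I)] = 0/8 = 0
  <chi_0*chi_5, chi_4> = (1/8)[1*(1)*conj(1) + 1*(exp(-3*I*pi/4))*conj(-1) + 1*(I)*conj(1) + 1*(exp(-I*pi/4))*conj(-1) + 1*(-1)*conj(1) + 1*(exp(I*pi/4))*conj(-1) + 1*(-I)*conj(1) + 1*(exp(3*I*pi/4))*conj(-1)]
      = (1/8)[(1) + (-exp(-3*I*pi/4)) + (I) + (-exp(-I*pi/4)) + (-1) + (-exp(I*pi/4)) + (-I) + (-exp(3*I*pi/4))] = 0/8 = 0
  <chi_0*chi_5, chi_5> = (1/8)[1*(1)*conj(1) + 1*(exp(-3*I*pi/4))*conj(exp(-3*I*pi/4)) + 1*(I)*conj(I) + 1*(exp(-I*pi/4))*conj(exp(-I*pi/4)) + 1*(-1)*conj(-1) + 1*(exp(I*pi/4))*conj(exp(I*pi/4)) + 1*(-I)*conj(-I) + 1*(exp(3*I*pi/4))*conj(exp(3*I*pi/4))]
      = (1/8)[(1) + (1) + (1) + (1) + (1) + (1) + (1) + (1)] = 8/8 = 1
  <chi_0*chi_5, chi_6> = (1/8)[1*(1)*conj(1) + 1*(exp(-3*I*pi/4))*conj(-I) + 1*(I)*conj(-1) + 1*(exp(-I*pi/4))*conj(I) + 1*(-1)*conj(1) + 1*(exp(I*pi/4))*conj(-I) + 1*(-I)*conj(-1) + 1*(exp(3*I*pi/4))*conj(I)]
      = (1/8)[(1) + (exp(-I*pi/4)) + (-I) + (-exp(I*pi/4)) + (-1) + (exp(3*I*pi/4)) + (I) + (-exp(-3*I*pi/4))] = 0/8 = 0
  <chi_0*chi_5, chi_7> = (1/8)[1*(1)*conj(1) + 1*(exp(-3*I*pi/4))*conj(exp(-I*pi/4)) + 1*(I)*conj(-I) + 1*(exp(-I*pi/4))*conj(exp(-3*I*pi/4)) + 1*(-1)*conj(-1) + 1*(exp(I*pi/4))*conj(exp(3*I*pi/4)) + 1*(-I)*conj(I) + 1*(exp(3*I*pi/4))*conj(exp(I*pi/4))]
      = (1/8)[(1) + (-I) + (-1) + (I) + (1) + (-I) + (-1) + (I)] = 0/8 = 0
(Exp terms are combined using exp(i*s)*conj(exp(i*t)) = exp(i*(s-t)), and sums of them are collapsed using the identity that for every m > 1 the m distinct m-th roots of unity sum to 0, e.g. 1 + exp(2*I*pi/3) + exp(-2*I*pi/3) = 0.)
Hence the multiplicities are chi_5: 1. Dimension check: dim(chi_0)*dim(chi_5) = 1*1 = 1 and sum (mult * dim) = 1*1 = 1.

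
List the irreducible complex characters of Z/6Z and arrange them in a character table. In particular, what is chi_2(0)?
Character table of Z/6Z (irreps indexed chi_0,...,chi_5 with chi_k(m) = zeta_6^(k*m), zeta_6 = exp(2*pi*i/6)):
  irrep \ class  {0} (size 1)  {1} (size 1)    {2} (size 1)    {3} (size 1)  {4} (size 1)    {5} (size 1)  
  chi_0          1             1               1               1             1               1             
  chi_1          1             exp(I*pi/3)     exp(2*I*pi/3)   -1            exp(-2*I*pi/3)  exp(-I*pi/3)  
  chi_2          1             exp(2*I*pi/3)   exp(-2*I*pi/3)  1             exp(2*I*pi/3)   exp(-2*I*pi/3)
  chi_3          1             -1              1               -1            1               -1            
  chi_4          1             exp(-2*I*pi/3)  exp(2*I*pi/3)   1             exp(-2*I*pi/3)  exp(2*I*pi/3) 
  chi_5          1             exp(-I*pi/3)    exp(-2*I*pi/3)  -1            exp(2*I*pi/3)   exp(I*pi/3)   

Spot check: chi_2(0) = zeta_6^(2*0) = zeta_6^0 = 1.

Working: Z/6Z is abelian, so all 6 irreducible complex representations are 1-dimensional. They are given by chi_k(m) = zeta_6^(k*m) for k = 0,...,5. Row orthogonality: sum_m chi_k(m) conj(chi_l(m)) = 6 * [k = l].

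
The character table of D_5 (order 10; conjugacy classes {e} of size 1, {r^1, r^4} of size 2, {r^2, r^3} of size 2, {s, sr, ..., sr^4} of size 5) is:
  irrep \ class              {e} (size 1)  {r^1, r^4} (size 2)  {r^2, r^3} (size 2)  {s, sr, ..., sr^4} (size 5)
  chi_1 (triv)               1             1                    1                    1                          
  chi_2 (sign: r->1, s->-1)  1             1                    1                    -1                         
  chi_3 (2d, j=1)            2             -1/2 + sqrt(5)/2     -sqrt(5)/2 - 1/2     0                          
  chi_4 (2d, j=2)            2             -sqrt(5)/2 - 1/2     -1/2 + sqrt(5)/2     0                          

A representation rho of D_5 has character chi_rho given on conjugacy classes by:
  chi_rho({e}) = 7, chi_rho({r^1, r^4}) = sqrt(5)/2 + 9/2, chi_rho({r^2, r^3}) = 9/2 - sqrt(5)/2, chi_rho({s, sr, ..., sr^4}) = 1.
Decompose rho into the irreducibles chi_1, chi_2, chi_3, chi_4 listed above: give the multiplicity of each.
Multiplicities: chi_1: 3, chi_2: 2, chi_3: 1, chi_4: 0.

Argument: Use <chi_rho, chi> = (1/|G|) sum_C |C| * chi_rho(C) * conj(chi(C)) with |G| = 10 for each irreducible chi in the table:
  <chi_rho, chi_1> = (1/10)[1*(7)*conj(1) + 2*(sqrt(5)/2 + 9/2)*conj(1) + 2*(9/2 - sqrt(5)/2)*conj(1) + 5*(1)*conj(1)]
      = (1/10)[(7) + (sqrt(5) + 9) + (9 - sqrt(5)) + (5)] = 30/10 = 3
  <chi_rho, chi_2> = (1/10)[1*(7)*conj(1) + 2*(sqrt(5)/2 + 9/2)*conj(1) + 2*(9/2 - sqrt(5)/2)*conj(1) + 5*(1)*conj(-1)]
      = (1/10)[(7) + (sqrt(5) + 9) + (9 - sqrt(5)) + (-5)] = 20/10 = 2
  <chi_rho, chi_3> = (1/10)[1*(7)*conj(2) + 2*(sqrt(5)/2 + 9/2)*conj(-1/2 + sqrt(5)/2) + 2*(9/2 - sqrt(5)/2)*conj(-sqrt(5)/2 - 1/2) + 5*(1)*conj(0)]
      = (1/10)[(14) + (-2 + 4*sqrt(5)) + (-4*sqrt(5) - 2) + (0)] = 10/10 = 1
  <chi_rho, chi_4> = (1/10)[1*(7)*conj(2) + 2*(sqrt(5)/2 + 9/2)*conj(-sqrt(5)/2 - 1/2) + 2*(9/2 - sqrt(5)/2)*conj(-1/2 + sqrt(5)/2) + 5*(1)*conj(0)]
      = (1/10)[(14) + (-5*sqrt(5) - 7) + (-7 + 5*sqrt(5)) + (0)] = 0/10 = 0
Dimension check: dim(rho) = sum (mult * dim) = 3*1 + 2*1 + 1*2 + 0*2 = 7 = chi_rho(e) = 7.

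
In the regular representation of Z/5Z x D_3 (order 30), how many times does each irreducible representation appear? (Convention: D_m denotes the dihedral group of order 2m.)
Each irreducible V_i of dimension d_i appears with multiplicity d_i, i.e. rho_reg = (direct sum over all irreducibles V_i) d_i V_i. The irreducible dimensions for Z/5Z x D_3 are 1, 1, 1, 1, 1, 1, 1, 1, 1, 1, 2, 2, 2, 2, 2: 10 irreducibles of dimension 1, each with multiplicity 1; 5 irreducibles of dimension 2, each with multiplicity 2. Total dimension 10*1*1 + 5*2*2 = 30 = |G|.

Justification: General theorem: in the regular representation of a finite group G, each irreducible appears with multiplicity equal to its dimension. Check: dim(rho_reg) = sum d_i^2 = 1 + 1 + 1 + 1 + 1 + 1 + 1 + 1 + 1 + 1 + 4 + 4 + 4 + 4 + 4 = 30 = |G|.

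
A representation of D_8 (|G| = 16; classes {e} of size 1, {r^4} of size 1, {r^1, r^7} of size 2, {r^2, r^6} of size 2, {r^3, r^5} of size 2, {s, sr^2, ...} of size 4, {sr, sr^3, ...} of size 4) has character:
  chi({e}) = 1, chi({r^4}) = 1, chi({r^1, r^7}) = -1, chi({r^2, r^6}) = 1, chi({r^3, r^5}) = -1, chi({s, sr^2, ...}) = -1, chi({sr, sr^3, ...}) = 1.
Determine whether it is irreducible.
Irreducible: <chi, chi> = 1.

<chi, chi> = (1/|G|) sum_C |C| * |chi(C)|^2 = (1/16)[1*|1|^2 + 1*|1|^2 + 2*|-1|^2 + 2*|1|^2 + 2*|-1|^2 + 4*|-1|^2 + 4*|1|^2]
  = (1/16)[(1) + (1) + (2) + (2) + (2) + (4) + (4)] = 16/16 = 1.
A character is irreducible iff <chi, chi> = 1, so this representation is irreducible.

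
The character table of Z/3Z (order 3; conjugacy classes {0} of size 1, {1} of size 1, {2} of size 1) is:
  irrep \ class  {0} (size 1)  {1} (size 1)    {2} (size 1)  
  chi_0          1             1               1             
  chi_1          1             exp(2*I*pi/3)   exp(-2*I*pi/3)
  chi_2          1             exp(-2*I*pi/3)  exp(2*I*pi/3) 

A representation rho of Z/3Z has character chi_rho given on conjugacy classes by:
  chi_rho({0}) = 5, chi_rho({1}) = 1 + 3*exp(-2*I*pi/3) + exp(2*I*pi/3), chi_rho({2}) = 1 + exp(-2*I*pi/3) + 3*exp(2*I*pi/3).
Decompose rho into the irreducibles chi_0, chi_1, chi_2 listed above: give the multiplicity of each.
Multiplicities: chi_0: 1, chi_1: 1, chi_2: 3.

Why: Use <chi_rho, chi> = (1/|G|) sum_C |C| * chi_rho(C) * conj(chi(C)) with |G| = 3 for each irreducible chi in the table:
  <chi_rho, chi_0> = (1/3)[1*(5)*conj(1) + 1*(1 + 3*exp(-2*I*pi/3) + exp(2*I*pi/3))*conj(1) + 1*(1 + exp(-2*I*pi/3) + 3*exp(2*I*pi/3))*conj(1)]
      = (1/3)[(5) + (1 + 3*exp(-2*I*pi/3) + exp(2*I*pi/3)) + (1 + exp(-2*I*pi/3) + 3*exp(2*I*pi/3))] = 3/3 = 1
  <chi_rho, chi_1> = (1/3)[1*(5)*conj(1) + 1*(1 + 3*exp(-2*I*pi/3) + exp(2*I*pi/3))*conj(exp(2*I*pi/3)) + 1*(1 + exp(-2*I*pi/3) + 3*exp(2*I*pi/3))*conj(exp(-2*I*pi/3))]
      = (1/3)[(5) + (1 + exp(-2*I*pi/3) + 3*exp(2*I*pi/3)) + (1 + 3*exp(-2*I*pi/3) + exp(2*I*pi/3))] = 3/3 = 1
  <chi_rho, chi_2> = (1/3)[1*(5)*conj(1) + 1*(1 + 3*exp(-2*I*pi/3) + exp(2*I*pi/3))*conj(exp(-2*I*pi/3)) + 1*(1 + exp(-2*I*pi/3) + 3*exp(2*I*pi/3))*conj(exp(2*I*pi/3))]
      = (1/3)[(5) + (2) + (2)] = 9/3 = 3
(Exp terms are combined using exp(i*s)*conj(exp(i*t)) = exp(i*(s-t)), and sums of them are collapsed using the identity that for every m > 1 the m distinct m-th roots of unity sum to 0, e.g. 1 + exp(2*I*pi/3) + exp(-2*I*pi/3) = 0.)
Dimension check: dim(rho) = sum (mult * dim) = 1*1 + 1*1 + 3*1 = 5 = chi_rho(e) = 5.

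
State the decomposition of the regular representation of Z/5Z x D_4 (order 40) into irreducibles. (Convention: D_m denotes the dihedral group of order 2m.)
Each irreducible V_i of dimension d_i appears with multiplicity d_i, i.e. rho_reg = (direct sum over all irreducibles V_i) d_i V_i. The irreducible dimensions for Z/5Z x D_4 are 1, 1, 1, 1, 1, 1, 1, 1, 1, 1, 1, 1, 1, 1, 1, 1, 1, 1, 1, 1, 2, 2, 2, 2, 2: 20 irreducibles of dimension 1, each with multiplicity 1; 5 irreducibles of dimension 2, each with multiplicity 2. Total dimension 20*1*1 + 5*2*2 = 40 = |G|.

Solution. General theorem: in the regular representation of a finite group G, each irreducible appears with multiplicity equal to its dimension. Check: dim(rho_reg) = sum d_i^2 = 1 + 1 + 1 + 1 + 1 + 1 + 1 + 1 + 1 + 1 + 1 + 1 + 1 + 1 + 1 + 1 + 1 + 1 + 1 + 1 + 4 + 4 + 4 + 4 + 4 = 40 = |G|.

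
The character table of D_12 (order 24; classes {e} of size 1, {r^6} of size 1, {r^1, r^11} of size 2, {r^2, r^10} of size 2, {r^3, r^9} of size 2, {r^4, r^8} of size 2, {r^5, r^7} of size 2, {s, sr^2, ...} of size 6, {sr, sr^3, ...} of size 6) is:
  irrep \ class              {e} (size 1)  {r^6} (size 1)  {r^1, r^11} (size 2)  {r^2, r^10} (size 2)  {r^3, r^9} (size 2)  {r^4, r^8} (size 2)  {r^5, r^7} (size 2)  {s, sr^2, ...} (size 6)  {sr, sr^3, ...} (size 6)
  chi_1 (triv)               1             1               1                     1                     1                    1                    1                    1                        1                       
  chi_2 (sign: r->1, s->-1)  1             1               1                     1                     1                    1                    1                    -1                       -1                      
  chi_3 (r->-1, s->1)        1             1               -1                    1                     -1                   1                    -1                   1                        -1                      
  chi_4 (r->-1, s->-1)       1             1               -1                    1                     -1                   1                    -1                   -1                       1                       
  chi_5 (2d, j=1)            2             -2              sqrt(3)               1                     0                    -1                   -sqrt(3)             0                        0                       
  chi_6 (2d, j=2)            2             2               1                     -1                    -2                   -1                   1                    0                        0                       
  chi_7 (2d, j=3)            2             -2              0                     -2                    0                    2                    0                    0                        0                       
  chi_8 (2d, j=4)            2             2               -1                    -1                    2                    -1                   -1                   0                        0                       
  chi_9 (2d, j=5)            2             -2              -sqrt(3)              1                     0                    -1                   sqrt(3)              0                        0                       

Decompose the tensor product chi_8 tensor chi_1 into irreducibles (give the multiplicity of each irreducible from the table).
chi_8 tensor chi_1 = chi_8 (all other irreducibles have multiplicity 0).

Proof sketch: The character of a tensor product is the pointwise product (chi_8 * chi_1)(C) = chi_8(C) * chi_1(C):
  {e}: (2)*(1), {r^6}: (2)*(1), {r^1, r^11}: (-1)*(1), {r^2, r^10}: (-1)*(1), {r^3, r^9}: (2)*(1), {r^4, r^8}: (-1)*(1), {r^5, r^7}: (-1)*(1), {s, sr^2, ...}: (0)*(1), {sr, sr^3, ...}: (0)*(1)
so (chi_8 * chi_1) takes values
  {e} -> 2, {r^6} -> 2, {r^1, r^11} -> -1, {r^2, r^10} -> -1, {r^3, r^9} -> 2, {r^4, r^8} -> -1, {r^5, r^7} -> -1, {s, sr^2, ...} -> 0, {sr, sr^3, ...} -> 0.
Now take the inner product of this character with each irreducible chi from the table, <chi_8*chi_1, chi> = (1/24) sum_C |C| (chi_8*chi_1)(C) conj(chi(C)):
  <chi_8*chi_1, chi_1> = (1/24)[1*(2)*conj(1) + 1*(2)*conj(1) + 2*(-1)*conj(1) + 2*(-1)*conj(1) + 2*(2)*conj(1) + 2*(-1)*conj(1) + 2*(-1)*conj(1) + 6*(0)*conj(1) + 6*(0)*conj(1)]
      = (1/24)[(2) + (2) + (-2) + (-2) + (4) + (-2) + (-2) + (0) + (0)] = 0/24 = 0
  <chi_8*chi_1, chi_2> = (1/24)[1*(2)*conj(1) + 1*(2)*conj(1) + 2*(-1)*conj(1) + 2*(-1)*conj(1) + 2*(2)*conj(1) + 2*(-1)*conj(1) + 2*(-1)*conj(1) + 6*(0)*conj(-1) + 6*(0)*conj(-1)]
      = (1/24)[(2) + (2) + (-2) + (-2) + (4) + (-2) + (-2) + (0) + (0)] = 0/24 = 0
  <chi_8*chi_1, chi_3> = (1/24)[1*(2)*conj(1) + 1*(2)*conj(1) + 2*(-1)*conj(-1) + 2*(-1)*conj(1) + 2*(2)*conj(-1) + 2*(-1)*conj(1) + 2*(-1)*conj(-1) + 6*(0)*conj(1) + 6*(0)*conj(-1)]
      = (1/24)[(2) + (2) + (2) + (-2) + (-4) + (-2) + (2) + (0) + (0)] = 0/24 = 0
  <chi_8*chi_1, chi_4> = (1/24)[1*(2)*conj(1) + 1*(2)*conj(1) + 2*(-1)*conj(-1) + 2*(-1)*conj(1) + 2*(2)*conj(-1) + 2*(-1)*conj(1) + 2*(-1)*conj(-1) + 6*(0)*conj(-1) + 6*(0)*conj(1)]
      = (1/24)[(2) + (2) + (2) + (-2) + (-4) + (-2) + (2) + (0) + (0)] = 0/24 = 0
  <chi_8*chi_1, chi_5> = (1/24)[1*(2)*conj(2) + 1*(2)*conj(-2) + 2*(-1)*conj(sqrt(3)) + 2*(-1)*conj(1) + 2*(2)*conj(0) + 2*(-1)*conj(-1) + 2*(-1)*conj(-sqrt(3)) + 6*(0)*conj(0) + 6*(0)*conj(0)]
      = (1/24)[(4) + (-4) + (-2*sqrt(3)) + (-2) + (0) + (2) + (2*sqrt(3)) + (0) + (0)] = 0/24 = 0
  <chi_8*chi_1, chi_6> = (1/24)[1*(2)*conj(2) + 1*(2)*conj(2) + 2*(-1)*conj(1) + 2*(-1)*conj(-1) + 2*(2)*conj(-2) + 2*(-1)*conj(-1) + 2*(-1)*conj(1) + 6*(0)*conj(0) + 6*(0)*conj(0)]
      = (1/24)[(4) + (4) + (-2) + (2) + (-8) + (2) + (-2) + (0) + (0)] = 0/24 = 0
  <chi_8*chi_1, chi_7> = (1/24)[1*(2)*conj(2) + 1*(2)*conj(-2) + 2*(-1)*conj(0) + 2*(-1)*conj(-2) + 2*(2)*conj(0) + 2*(-1)*conj(2) + 2*(-1)*conj(0) + 6*(0)*conj(0) + 6*(0)*conj(0)]
      = (1/24)[(4) + (-4) + (0) + (4) + (0) + (-4) + (0) + (0) + (0)] = 0/24 = 0
  <chi_8*chi_1, chi_8> = (1/24)[1*(2)*conj(2) + 1*(2)*conj(2) + 2*(-1)*conj(-1) + 2*(-1)*conj(-1) + 2*(2)*conj(2) + 2*(-1)*conj(-1) + 2*(-1)*conj(-1) + 6*(0)*conj(0) + 6*(0)*conj(0)]
      = (1/24)[(4) + (4) + (2) + (2) + (8) + (2) + (2) + (0) + (0)] = 24/24 = 1
  <chi_8*chi_1, chi_9> = (1/24)[1*(2)*conj(2) + 1*(2)*conj(-2) + 2*(-1)*conj(-sqrt(3)) + 2*(-1)*conj(1) + 2*(2)*conj(0) + 2*(-1)*conj(-1) + 2*(-1)*conj(sqrt(3)) + 6*(0)*conj(0) + 6*(0)*conj(0)]
      = (1/24)[(4) + (-4) + (2*sqrt(3)) + (-2) + (0) + (2) + (-2*sqrt(3)) + (0) + (0)] = 0/24 = 0
Hence the multiplicities are chi_8: 1. Dimension check: dim(chi_8)*dim(chi_1) = 2*1 = 2 and sum (mult * dim) = 1*2 = 2.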